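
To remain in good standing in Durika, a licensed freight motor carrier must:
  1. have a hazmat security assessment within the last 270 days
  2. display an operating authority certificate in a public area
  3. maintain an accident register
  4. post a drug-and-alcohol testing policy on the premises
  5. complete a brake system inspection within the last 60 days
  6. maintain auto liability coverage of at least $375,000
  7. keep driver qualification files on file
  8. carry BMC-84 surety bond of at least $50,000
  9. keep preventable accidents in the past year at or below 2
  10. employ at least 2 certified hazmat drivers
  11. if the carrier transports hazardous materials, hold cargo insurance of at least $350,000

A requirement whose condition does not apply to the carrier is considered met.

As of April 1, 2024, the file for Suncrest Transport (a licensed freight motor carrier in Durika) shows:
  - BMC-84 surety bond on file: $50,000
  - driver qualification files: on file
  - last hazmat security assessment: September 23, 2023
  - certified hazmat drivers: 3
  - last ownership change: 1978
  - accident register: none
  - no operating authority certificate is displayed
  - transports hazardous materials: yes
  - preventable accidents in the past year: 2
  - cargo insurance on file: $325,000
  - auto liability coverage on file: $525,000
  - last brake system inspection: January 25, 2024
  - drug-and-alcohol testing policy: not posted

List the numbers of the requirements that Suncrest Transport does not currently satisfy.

1. hazmat security assessment 191 days ago vs limit 270 → met
2. operating authority certificate absent → not met
3. accident register absent → not met
4. drug-and-alcohol testing policy absent → not met
5. brake system inspection 67 days ago vs limit 60 → not met
6. auto liability coverage $525,000 ≥ $375,000 → met
7. driver qualification files present → met
8. BMC-84 surety bond $50,000 ≥ $50,000 → met
9. preventable accidents in the past year 2 ≤ 2 → met
10. certified hazmat drivers 3 ≥ 2 → met
11. condition 'transports hazardous materials' holds; cargo insurance $325,000 < $350,000 → not met
Not met: 2, 3, 4, 5, 11

2, 3, 4, 5, 11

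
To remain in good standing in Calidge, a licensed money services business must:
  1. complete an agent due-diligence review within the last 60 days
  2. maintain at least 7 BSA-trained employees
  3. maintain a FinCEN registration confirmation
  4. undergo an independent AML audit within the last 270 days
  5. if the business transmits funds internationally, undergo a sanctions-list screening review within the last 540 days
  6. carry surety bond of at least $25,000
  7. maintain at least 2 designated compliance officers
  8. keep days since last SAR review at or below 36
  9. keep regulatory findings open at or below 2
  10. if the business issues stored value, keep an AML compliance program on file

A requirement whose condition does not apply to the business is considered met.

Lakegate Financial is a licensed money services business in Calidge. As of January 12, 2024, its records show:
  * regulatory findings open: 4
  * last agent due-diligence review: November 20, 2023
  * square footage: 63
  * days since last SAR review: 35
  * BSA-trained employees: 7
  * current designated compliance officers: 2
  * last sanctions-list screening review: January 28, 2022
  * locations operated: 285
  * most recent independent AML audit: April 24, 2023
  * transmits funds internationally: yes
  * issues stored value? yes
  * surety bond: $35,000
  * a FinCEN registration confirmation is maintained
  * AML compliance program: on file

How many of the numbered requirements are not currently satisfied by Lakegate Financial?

1. agent due-diligence review 53 days ago vs limit 60 → met
2. BSA-trained employees 7 ≥ 7 → met
3. FinCEN registration confirmation present → met
4. independent AML audit 263 days ago vs limit 270 → met
5. condition 'transmits funds internationally' holds; sanctions-list screening review 714 days ago vs limit 540 → not met
6. surety bond $35,000 ≥ $25,000 → met
7. designated compliance officers 2 ≥ 2 → met
8. days since last SAR review 35 ≤ 36 → met
9. regulatory findings open 4 > 2 → not met
10. condition 'issues stored value' holds; AML compliance program present → met
Not met: 2 of 10

2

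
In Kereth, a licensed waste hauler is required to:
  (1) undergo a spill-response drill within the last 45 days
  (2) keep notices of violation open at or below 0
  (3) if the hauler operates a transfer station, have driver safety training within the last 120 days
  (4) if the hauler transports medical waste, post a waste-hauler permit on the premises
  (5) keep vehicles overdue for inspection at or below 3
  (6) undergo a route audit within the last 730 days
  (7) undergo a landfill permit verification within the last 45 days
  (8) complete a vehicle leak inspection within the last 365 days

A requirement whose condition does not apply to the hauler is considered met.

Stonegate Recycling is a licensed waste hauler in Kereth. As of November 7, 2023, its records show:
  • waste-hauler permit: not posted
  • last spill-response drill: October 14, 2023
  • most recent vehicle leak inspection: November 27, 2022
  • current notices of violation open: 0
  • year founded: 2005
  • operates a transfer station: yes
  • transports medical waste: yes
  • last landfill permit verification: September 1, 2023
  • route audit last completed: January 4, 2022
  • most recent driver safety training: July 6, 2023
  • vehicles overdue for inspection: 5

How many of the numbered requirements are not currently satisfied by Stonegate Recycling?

1. spill-response drill 24 days ago vs limit 45 → met
2. notices of violation open 0 ≤ 0 → met
3. condition 'operates a transfer station' holds; driver safety training 124 days ago vs limit 120 → not met
4. condition 'transports medical waste' holds; waste-hauler permit absent → not met
5. vehicles overdue for inspection 5 > 3 → not met
6. route audit 672 days ago vs limit 730 → met
7. landfill permit verification 67 days ago vs limit 45 → not met
8. vehicle leak inspection 345 days ago vs limit 365 → met
Not met: 4 of 8

4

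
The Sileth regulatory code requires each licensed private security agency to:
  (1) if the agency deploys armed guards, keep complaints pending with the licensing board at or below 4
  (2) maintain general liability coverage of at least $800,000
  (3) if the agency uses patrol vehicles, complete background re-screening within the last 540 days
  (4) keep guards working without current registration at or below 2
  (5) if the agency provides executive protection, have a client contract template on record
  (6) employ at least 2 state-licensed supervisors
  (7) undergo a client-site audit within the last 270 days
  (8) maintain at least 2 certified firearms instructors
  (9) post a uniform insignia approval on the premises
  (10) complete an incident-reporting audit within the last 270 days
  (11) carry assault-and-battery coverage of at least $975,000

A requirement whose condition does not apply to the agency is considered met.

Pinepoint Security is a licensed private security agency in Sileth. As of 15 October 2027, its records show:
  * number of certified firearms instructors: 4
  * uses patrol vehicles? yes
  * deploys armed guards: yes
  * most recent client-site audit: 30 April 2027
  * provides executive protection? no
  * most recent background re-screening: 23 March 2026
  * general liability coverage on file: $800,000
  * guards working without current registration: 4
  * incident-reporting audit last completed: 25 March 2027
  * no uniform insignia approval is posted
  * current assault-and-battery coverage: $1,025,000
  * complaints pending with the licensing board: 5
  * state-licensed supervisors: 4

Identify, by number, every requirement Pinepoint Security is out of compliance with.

1. condition 'deploys armed guards' holds; complaints pending with the licensing board 5 > 4 → not met
2. general liability coverage $800,000 ≥ $800,000 → met
3. condition 'uses patrol vehicles' holds; background re-screening 571 days ago vs limit 540 → not met
4. guards working without current registration 4 > 2 → not met
5. condition 'provides executive protection' does not hold → requirement n/a → met
6. state-licensed supervisors 4 ≥ 2 → met
7. client-site audit 168 days ago vs limit 270 → met
8. certified firearms instructors 4 ≥ 2 → met
9. uniform insignia approval absent → not met
10. incident-reporting audit 204 days ago vs limit 270 → met
11. assault-and-battery coverage $1,025,000 ≥ $975,000 → met
Not met: 1, 3, 4, 9

1, 3, 4, 9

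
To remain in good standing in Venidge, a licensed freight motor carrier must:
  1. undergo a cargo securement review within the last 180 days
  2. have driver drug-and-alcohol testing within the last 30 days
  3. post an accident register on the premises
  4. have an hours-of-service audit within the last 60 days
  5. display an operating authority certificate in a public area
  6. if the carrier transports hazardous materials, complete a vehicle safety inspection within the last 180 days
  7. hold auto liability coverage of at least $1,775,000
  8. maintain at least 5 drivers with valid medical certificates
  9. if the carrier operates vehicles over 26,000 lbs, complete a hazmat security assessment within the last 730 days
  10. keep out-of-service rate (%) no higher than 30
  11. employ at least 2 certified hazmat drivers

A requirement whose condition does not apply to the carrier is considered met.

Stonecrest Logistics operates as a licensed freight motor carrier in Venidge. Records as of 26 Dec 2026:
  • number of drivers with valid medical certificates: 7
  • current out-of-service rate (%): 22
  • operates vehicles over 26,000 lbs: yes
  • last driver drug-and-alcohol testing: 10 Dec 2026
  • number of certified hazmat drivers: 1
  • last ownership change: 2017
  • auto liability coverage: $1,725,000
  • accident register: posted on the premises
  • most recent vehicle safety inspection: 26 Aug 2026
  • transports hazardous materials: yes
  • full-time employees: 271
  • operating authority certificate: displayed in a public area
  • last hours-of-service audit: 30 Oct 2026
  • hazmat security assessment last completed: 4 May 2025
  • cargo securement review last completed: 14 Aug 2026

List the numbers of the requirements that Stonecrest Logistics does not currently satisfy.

1. cargo securement review 134 days ago vs limit 180 → met
2. driver drug-and-alcohol testing 16 days ago vs limit 30 → met
3. accident register present → met
4. hours-of-service audit 57 days ago vs limit 60 → met
5. operating authority certificate present → met
6. condition 'transports hazardous materials' holds; vehicle safety inspection 122 days ago vs limit 180 → met
7. auto liability coverage $1,725,000 < $1,775,000 → not met
8. drivers with valid medical certificates 7 ≥ 5 → met
9. condition 'operates vehicles over 26,000 lbs' holds; hazmat security assessment 601 days ago vs limit 730 → met
10. out-of-service rate (%) 22 ≤ 30 → met
11. certified hazmat drivers 1 < 2 → not met
Not met: 7, 11

7, 11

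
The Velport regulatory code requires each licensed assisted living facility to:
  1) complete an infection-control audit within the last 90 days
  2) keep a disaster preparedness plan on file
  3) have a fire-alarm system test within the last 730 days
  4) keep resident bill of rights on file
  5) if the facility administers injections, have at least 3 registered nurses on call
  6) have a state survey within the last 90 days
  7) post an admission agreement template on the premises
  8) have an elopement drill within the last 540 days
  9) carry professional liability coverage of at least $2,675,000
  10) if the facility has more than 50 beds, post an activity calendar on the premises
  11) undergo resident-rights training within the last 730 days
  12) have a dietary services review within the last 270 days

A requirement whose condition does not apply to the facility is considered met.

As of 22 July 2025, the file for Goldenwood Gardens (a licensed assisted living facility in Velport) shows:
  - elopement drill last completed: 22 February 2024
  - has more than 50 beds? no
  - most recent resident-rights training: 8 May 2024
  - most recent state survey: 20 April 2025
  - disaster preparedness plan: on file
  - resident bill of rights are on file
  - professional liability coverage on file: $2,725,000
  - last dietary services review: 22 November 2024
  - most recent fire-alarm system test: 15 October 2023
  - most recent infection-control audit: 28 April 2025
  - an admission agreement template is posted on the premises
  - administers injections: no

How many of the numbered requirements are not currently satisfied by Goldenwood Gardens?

1

1. infection-control audit 85 days ago vs limit 90 → met
2. disaster preparedness plan present → met
3. fire-alarm system test 646 days ago vs limit 730 → met
4. resident bill of rights present → met
5. condition 'administers injections' does not hold → requirement n/a → met
6. state survey 93 days ago vs limit 90 → not met
7. admission agreement template present → met
8. elopement drill 516 days ago vs limit 540 → met
9. professional liability coverage $2,725,000 ≥ $2,675,000 → met
10. condition 'has more than 50 beds' does not hold → requirement n/a → met
11. resident-rights training 440 days ago vs limit 730 → met
12. dietary services review 242 days ago vs limit 270 → met
Not met: 1 of 12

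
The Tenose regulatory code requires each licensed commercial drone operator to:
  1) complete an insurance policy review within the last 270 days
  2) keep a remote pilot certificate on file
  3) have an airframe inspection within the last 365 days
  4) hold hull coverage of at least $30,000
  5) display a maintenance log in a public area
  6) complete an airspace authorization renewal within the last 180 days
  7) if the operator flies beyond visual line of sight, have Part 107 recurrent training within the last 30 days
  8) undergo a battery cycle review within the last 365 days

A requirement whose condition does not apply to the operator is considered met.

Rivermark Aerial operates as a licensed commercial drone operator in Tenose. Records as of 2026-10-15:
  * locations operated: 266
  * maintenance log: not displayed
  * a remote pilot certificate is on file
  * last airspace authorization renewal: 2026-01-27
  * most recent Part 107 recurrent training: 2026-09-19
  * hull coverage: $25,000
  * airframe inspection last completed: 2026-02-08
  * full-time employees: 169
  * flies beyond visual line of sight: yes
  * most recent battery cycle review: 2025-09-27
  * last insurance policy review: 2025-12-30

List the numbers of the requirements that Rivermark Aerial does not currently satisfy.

1. insurance policy review 289 days ago vs limit 270 → not met
2. remote pilot certificate present → met
3. airframe inspection 249 days ago vs limit 365 → met
4. hull coverage $25,000 < $30,000 → not met
5. maintenance log absent → not met
6. airspace authorization renewal 261 days ago vs limit 180 → not met
7. condition 'flies beyond visual line of sight' holds; Part 107 recurrent training 26 days ago vs limit 30 → met
8. battery cycle review 383 days ago vs limit 365 → not met
Not met: 1, 4, 5, 6, 8

1, 4, 5, 6, 8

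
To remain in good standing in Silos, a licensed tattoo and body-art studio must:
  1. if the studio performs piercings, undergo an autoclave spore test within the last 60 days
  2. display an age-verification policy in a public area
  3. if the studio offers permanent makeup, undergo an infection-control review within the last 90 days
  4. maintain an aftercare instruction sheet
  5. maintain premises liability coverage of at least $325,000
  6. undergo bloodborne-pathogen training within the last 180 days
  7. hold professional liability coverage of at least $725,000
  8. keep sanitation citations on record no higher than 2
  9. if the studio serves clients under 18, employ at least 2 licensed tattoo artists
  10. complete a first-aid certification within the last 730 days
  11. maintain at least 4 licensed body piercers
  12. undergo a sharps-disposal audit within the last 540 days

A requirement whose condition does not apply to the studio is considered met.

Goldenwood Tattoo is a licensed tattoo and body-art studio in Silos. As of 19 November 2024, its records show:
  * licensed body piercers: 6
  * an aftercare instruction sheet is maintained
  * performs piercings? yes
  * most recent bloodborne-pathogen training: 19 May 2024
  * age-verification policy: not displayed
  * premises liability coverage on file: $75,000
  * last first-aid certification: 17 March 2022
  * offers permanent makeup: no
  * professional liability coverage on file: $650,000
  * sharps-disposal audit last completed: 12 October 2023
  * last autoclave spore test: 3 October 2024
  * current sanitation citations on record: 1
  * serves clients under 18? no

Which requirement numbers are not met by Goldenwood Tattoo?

2, 5, 6, 7, 10

1. condition 'performs piercings' holds; autoclave spore test 47 days ago vs limit 60 → met
2. age-verification policy absent → not met
3. condition 'offers permanent makeup' does not hold → requirement n/a → met
4. aftercare instruction sheet present → met
5. premises liability coverage $75,000 < $325,000 → not met
6. bloodborne-pathogen training 184 days ago vs limit 180 → not met
7. professional liability coverage $650,000 < $725,000 → not met
8. sanitation citations on record 1 ≤ 2 → met
9. condition 'serves clients under 18' does not hold → requirement n/a → met
10. first-aid certification 978 days ago vs limit 730 → not met
11. licensed body piercers 6 ≥ 4 → met
12. sharps-disposal audit 404 days ago vs limit 540 → met
Not met: 2, 5, 6, 7, 10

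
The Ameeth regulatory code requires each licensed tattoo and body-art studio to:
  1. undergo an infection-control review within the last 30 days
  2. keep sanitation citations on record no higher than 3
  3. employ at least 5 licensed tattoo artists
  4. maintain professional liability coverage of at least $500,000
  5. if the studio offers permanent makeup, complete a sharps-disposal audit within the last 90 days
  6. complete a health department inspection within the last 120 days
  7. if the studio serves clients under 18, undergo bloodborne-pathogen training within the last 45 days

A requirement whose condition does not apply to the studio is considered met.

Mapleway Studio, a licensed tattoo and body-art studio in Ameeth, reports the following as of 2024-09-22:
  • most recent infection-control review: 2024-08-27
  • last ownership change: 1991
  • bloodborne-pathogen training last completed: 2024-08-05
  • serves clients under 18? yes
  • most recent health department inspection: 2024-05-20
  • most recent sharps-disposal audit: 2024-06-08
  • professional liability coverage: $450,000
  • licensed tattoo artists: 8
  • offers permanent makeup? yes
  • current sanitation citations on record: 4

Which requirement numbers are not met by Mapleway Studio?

1. infection-control review 26 days ago vs limit 30 → met
2. sanitation citations on record 4 > 3 → not met
3. licensed tattoo artists 8 ≥ 5 → met
4. professional liability coverage $450,000 < $500,000 → not met
5. condition 'offers permanent makeup' holds; sharps-disposal audit 106 days ago vs limit 90 → not met
6. health department inspection 125 days ago vs limit 120 → not met
7. condition 'serves clients under 18' holds; bloodborne-pathogen training 48 days ago vs limit 45 → not met
Not met: 2, 4, 5, 6, 7

2, 4, 5, 6, 7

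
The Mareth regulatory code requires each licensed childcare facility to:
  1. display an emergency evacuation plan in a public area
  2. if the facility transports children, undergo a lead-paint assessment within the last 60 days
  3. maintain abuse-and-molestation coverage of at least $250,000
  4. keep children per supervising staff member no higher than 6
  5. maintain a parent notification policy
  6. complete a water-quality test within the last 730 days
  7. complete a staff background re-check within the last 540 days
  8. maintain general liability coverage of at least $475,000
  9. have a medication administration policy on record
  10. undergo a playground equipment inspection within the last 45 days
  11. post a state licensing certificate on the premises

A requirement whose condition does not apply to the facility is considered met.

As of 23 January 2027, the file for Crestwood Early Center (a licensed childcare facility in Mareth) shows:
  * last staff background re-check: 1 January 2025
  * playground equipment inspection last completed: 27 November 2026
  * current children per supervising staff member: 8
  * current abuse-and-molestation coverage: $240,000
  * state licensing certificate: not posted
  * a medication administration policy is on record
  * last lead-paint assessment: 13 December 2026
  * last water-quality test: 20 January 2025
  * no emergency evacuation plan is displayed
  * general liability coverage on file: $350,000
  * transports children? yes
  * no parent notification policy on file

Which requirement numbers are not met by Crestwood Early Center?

1. emergency evacuation plan absent → not met
2. condition 'transports children' holds; lead-paint assessment 41 days ago vs limit 60 → met
3. abuse-and-molestation coverage $240,000 < $250,000 → not met
4. children per supervising staff member 8 > 6 → not met
5. parent notification policy absent → not met
6. water-quality test 733 days ago vs limit 730 → not met
7. staff background re-check 752 days ago vs limit 540 → not met
8. general liability coverage $350,000 < $475,000 → not met
9. medication administration policy present → met
10. playground equipment inspection 57 days ago vs limit 45 → not met
11. state licensing certificate absent → not met
Not met: 1, 3, 4, 5, 6, 7, 8, 10, 11

1, 3, 4, 5, 6, 7, 8, 10, 11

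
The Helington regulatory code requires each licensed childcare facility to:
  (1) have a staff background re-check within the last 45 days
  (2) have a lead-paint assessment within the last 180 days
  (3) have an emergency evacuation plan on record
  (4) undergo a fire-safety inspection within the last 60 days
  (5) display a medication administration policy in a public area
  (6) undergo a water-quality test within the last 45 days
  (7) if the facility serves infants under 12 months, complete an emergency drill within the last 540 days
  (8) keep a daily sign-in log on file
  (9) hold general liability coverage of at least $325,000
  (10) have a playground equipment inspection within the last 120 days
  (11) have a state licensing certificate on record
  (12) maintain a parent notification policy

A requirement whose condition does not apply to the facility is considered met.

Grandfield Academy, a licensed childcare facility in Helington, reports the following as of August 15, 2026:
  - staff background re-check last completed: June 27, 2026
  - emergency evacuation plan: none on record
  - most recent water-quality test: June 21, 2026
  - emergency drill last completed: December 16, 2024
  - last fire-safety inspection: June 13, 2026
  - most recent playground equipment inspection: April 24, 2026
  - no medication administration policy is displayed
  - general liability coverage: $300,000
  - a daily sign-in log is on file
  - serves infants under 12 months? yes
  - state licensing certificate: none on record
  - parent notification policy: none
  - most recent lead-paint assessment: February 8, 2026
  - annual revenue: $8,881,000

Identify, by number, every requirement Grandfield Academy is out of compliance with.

1, 2, 3, 4, 5, 6, 7, 9, 11, 12

1. staff background re-check 49 days ago vs limit 45 → not met
2. lead-paint assessment 188 days ago vs limit 180 → not met
3. emergency evacuation plan absent → not met
4. fire-safety inspection 63 days ago vs limit 60 → not met
5. medication administration policy absent → not met
6. water-quality test 55 days ago vs limit 45 → not met
7. condition 'serves infants under 12 months' holds; emergency drill 607 days ago vs limit 540 → not met
8. daily sign-in log present → met
9. general liability coverage $300,000 < $325,000 → not met
10. playground equipment inspection 113 days ago vs limit 120 → met
11. state licensing certificate absent → not met
12. parent notification policy absent → not met
Not met: 1, 2, 3, 4, 5, 6, 7, 9, 11, 12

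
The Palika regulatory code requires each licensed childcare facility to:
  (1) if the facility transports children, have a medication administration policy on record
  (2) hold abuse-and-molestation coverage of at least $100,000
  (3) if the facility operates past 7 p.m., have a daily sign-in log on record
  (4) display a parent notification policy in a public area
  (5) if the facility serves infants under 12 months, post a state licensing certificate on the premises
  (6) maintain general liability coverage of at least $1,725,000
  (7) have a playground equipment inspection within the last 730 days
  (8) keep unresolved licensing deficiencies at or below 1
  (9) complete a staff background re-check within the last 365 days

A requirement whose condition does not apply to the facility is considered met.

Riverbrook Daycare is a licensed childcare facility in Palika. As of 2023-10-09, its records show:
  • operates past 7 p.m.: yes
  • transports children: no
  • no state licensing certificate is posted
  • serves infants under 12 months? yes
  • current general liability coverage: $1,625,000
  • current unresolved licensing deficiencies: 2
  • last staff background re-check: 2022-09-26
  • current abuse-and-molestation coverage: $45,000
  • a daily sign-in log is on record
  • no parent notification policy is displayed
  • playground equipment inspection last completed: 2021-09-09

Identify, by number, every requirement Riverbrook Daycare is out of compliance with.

1. condition 'transports children' does not hold → requirement n/a → met
2. abuse-and-molestation coverage $45,000 < $100,000 → not met
3. condition 'operates past 7 p.m.' holds; daily sign-in log present → met
4. parent notification policy absent → not met
5. condition 'serves infants under 12 months' holds; state licensing certificate absent → not met
6. general liability coverage $1,625,000 < $1,725,000 → not met
7. playground equipment inspection 760 days ago vs limit 730 → not met
8. unresolved licensing deficiencies 2 > 1 → not met
9. staff background re-check 378 days ago vs limit 365 → not met
Not met: 2, 4, 5, 6, 7, 8, 9

2, 4, 5, 6, 7, 8, 9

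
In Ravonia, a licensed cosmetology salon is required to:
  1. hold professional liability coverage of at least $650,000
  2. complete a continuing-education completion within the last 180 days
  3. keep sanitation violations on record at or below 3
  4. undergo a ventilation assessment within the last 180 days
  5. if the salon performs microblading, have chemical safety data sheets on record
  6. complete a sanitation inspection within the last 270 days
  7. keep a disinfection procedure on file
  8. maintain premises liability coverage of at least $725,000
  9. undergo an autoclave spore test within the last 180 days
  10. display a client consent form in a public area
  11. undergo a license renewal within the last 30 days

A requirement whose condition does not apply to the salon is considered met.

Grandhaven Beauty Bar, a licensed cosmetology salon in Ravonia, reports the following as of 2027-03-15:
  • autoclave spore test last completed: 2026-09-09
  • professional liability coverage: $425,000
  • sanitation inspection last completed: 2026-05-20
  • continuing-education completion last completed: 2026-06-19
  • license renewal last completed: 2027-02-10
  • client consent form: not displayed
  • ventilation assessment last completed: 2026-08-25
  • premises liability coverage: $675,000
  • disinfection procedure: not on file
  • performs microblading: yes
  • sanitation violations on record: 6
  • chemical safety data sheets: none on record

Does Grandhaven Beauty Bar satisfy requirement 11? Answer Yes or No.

11. license renewal 33 days ago vs limit 30 → not met

No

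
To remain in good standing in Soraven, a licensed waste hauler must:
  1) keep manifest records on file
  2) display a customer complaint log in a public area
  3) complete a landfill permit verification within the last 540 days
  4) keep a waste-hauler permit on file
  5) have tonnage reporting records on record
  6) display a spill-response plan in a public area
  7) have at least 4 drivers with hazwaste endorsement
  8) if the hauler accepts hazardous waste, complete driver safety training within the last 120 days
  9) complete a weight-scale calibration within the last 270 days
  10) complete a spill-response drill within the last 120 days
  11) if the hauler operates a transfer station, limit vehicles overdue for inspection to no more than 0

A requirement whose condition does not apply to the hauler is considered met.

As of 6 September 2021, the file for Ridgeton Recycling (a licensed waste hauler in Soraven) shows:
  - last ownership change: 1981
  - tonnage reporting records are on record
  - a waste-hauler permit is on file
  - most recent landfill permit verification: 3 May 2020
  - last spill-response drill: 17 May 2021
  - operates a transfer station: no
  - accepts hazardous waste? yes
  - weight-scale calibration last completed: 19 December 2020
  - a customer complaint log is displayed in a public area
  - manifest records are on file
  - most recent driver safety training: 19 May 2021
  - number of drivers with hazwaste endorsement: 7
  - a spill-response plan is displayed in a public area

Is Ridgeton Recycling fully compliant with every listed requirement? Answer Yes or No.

1. manifest records present → met
2. customer complaint log present → met
3. landfill permit verification 491 days ago vs limit 540 → met
4. waste-hauler permit present → met
5. tonnage reporting records present → met
6. spill-response plan present → met
7. drivers with hazwaste endorsement 7 ≥ 4 → met
8. condition 'accepts hazardous waste' holds; driver safety training 110 days ago vs limit 120 → met
9. weight-scale calibration 261 days ago vs limit 270 → met
10. spill-response drill 112 days ago vs limit 120 → met
11. condition 'operates a transfer station' does not hold → requirement n/a → met
All met.

Yes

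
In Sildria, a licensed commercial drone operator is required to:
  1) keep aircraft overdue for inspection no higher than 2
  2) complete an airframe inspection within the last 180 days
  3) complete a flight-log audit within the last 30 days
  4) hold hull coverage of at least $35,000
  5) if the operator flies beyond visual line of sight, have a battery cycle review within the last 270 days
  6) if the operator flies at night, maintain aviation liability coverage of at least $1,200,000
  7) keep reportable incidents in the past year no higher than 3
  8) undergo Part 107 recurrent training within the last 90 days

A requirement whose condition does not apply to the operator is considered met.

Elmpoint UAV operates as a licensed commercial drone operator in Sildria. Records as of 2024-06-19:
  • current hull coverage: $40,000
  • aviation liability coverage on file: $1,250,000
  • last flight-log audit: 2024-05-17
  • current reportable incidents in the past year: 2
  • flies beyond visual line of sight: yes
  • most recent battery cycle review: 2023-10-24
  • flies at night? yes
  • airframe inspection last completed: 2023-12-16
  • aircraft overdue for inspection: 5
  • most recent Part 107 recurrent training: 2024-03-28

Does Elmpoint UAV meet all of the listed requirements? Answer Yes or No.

No

1. aircraft overdue for inspection 5 > 2 → not met
2. airframe inspection 186 days ago vs limit 180 → not met
3. flight-log audit 33 days ago vs limit 30 → not met
4. hull coverage $40,000 ≥ $35,000 → met
5. condition 'flies beyond visual line of sight' holds; battery cycle review 239 days ago vs limit 270 → met
6. condition 'flies at night' holds; aviation liability coverage $1,250,000 ≥ $1,200,000 → met
7. reportable incidents in the past year 2 ≤ 3 → met
8. Part 107 recurrent training 83 days ago vs limit 90 → met
Not met: 1, 2, 3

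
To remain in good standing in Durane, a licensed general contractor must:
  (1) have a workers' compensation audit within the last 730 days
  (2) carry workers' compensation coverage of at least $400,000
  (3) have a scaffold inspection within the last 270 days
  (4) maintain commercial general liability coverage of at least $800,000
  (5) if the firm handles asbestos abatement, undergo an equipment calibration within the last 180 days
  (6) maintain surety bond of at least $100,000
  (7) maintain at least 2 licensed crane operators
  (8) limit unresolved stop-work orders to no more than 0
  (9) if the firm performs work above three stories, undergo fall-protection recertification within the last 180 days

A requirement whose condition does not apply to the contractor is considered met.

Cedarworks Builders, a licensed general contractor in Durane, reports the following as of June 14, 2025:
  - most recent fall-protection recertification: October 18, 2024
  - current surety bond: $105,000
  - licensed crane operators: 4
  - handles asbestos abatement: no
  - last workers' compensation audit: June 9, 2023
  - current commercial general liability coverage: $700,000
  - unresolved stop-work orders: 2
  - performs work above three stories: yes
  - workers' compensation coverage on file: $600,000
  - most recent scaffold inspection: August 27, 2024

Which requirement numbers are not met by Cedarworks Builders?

1, 3, 4, 8, 9

1. workers' compensation audit 736 days ago vs limit 730 → not met
2. workers' compensation coverage $600,000 ≥ $400,000 → met
3. scaffold inspection 291 days ago vs limit 270 → not met
4. commercial general liability coverage $700,000 < $800,000 → not met
5. condition 'handles asbestos abatement' does not hold → requirement n/a → met
6. surety bond $105,000 ≥ $100,000 → met
7. licensed crane operators 4 ≥ 2 → met
8. unresolved stop-work orders 2 > 0 → not met
9. condition 'performs work above three stories' holds; fall-protection recertification 239 days ago vs limit 180 → not met
Not met: 1, 3, 4, 8, 9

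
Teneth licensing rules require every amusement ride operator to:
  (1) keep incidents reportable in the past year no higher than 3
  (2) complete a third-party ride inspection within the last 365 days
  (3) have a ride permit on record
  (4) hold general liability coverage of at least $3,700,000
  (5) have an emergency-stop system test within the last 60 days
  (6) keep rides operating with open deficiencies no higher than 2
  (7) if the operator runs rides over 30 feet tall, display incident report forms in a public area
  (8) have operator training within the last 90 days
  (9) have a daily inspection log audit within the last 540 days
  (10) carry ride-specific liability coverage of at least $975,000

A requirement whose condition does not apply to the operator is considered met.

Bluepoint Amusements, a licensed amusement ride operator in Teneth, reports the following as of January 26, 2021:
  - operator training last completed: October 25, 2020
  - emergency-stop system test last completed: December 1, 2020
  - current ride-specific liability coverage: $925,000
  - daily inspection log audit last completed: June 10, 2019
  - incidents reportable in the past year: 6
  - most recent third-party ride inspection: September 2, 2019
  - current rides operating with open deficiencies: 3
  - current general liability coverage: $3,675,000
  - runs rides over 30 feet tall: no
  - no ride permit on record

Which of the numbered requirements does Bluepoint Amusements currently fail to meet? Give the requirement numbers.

1. incidents reportable in the past year 6 > 3 → not met
2. third-party ride inspection 512 days ago vs limit 365 → not met
3. ride permit absent → not met
4. general liability coverage $3,675,000 < $3,700,000 → not met
5. emergency-stop system test 56 days ago vs limit 60 → met
6. rides operating with open deficiencies 3 > 2 → not met
7. condition 'runs rides over 30 feet tall' does not hold → requirement n/a → met
8. operator training 93 days ago vs limit 90 → not met
9. daily inspection log audit 596 days ago vs limit 540 → not met
10. ride-specific liability coverage $925,000 < $975,000 → not met
Not met: 1, 2, 3, 4, 6, 8, 9, 10

1, 2, 3, 4, 6, 8, 9, 10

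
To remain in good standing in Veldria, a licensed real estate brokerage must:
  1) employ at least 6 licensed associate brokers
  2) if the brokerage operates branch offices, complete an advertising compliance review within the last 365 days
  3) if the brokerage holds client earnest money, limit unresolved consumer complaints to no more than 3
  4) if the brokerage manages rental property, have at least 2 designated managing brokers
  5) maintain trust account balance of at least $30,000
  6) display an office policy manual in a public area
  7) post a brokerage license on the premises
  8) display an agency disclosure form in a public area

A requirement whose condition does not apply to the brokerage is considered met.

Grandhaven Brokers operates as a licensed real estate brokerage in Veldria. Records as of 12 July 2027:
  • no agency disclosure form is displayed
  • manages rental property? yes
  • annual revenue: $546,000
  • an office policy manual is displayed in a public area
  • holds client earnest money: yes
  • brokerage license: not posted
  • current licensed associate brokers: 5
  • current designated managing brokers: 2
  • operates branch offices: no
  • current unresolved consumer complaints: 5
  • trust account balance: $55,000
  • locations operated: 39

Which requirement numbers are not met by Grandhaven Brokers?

1. licensed associate brokers 5 < 6 → not met
2. condition 'operates branch offices' does not hold → requirement n/a → met
3. condition 'holds client earnest money' holds; unresolved consumer complaints 5 > 3 → not met
4. condition 'manages rental property' holds; designated managing brokers 2 ≥ 2 → met
5. trust account balance $55,000 ≥ $30,000 → met
6. office policy manual present → met
7. brokerage license absent → not met
8. agency disclosure form absent → not met
Not met: 1, 3, 7, 8

1, 3, 7, 8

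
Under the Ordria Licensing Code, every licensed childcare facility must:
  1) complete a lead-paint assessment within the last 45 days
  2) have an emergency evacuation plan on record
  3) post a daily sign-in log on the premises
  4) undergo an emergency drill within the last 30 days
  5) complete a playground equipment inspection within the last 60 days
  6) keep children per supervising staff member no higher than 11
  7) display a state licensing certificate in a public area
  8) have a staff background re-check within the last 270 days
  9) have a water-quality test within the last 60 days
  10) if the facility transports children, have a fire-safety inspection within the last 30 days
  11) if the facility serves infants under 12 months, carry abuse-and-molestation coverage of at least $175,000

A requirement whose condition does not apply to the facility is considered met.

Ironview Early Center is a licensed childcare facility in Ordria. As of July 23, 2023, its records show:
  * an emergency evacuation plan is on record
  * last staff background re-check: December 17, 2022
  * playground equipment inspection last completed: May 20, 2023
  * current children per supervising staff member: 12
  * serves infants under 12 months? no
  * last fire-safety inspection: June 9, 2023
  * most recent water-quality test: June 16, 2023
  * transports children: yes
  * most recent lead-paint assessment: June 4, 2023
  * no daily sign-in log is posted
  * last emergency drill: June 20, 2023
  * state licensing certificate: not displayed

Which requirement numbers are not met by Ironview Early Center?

1. lead-paint assessment 49 days ago vs limit 45 → not met
2. emergency evacuation plan present → met
3. daily sign-in log absent → not met
4. emergency drill 33 days ago vs limit 30 → not met
5. playground equipment inspection 64 days ago vs limit 60 → not met
6. children per supervising staff member 12 > 11 → not met
7. state licensing certificate absent → not met
8. staff background re-check 218 days ago vs limit 270 → met
9. water-quality test 37 days ago vs limit 60 → met
10. condition 'transports children' holds; fire-safety inspection 44 days ago vs limit 30 → not met
11. condition 'serves infants under 12 months' does not hold → requirement n/a → met
Not met: 1, 3, 4, 5, 6, 7, 10

1, 3, 4, 5, 6, 7, 10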